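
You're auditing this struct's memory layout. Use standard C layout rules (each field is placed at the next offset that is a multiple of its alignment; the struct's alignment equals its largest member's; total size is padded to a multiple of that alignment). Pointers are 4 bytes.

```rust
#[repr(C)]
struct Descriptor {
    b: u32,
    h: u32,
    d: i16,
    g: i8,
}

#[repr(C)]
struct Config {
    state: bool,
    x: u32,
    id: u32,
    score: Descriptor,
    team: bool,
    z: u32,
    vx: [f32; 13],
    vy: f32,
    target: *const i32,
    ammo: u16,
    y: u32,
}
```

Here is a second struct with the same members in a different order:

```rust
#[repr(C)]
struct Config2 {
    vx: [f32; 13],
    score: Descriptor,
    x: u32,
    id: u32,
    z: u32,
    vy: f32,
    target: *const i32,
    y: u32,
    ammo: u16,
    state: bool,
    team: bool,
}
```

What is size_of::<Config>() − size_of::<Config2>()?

Descriptor: 0..4  b  (4B, 4-aligned); 4..8  h  (4B, 4-aligned); 8..10  d  (2B, 2-aligned); 10..11  g  (1B, 1-aligned); 11..12  -- tail padding (1B); sizeof = 12, alignof = 4
0..1  state  (1B, 1-aligned)
1..4  -- padding (3B)
4..8  x  (4B, 4-aligned)
8..12  id  (4B, 4-aligned)
12..24  score  (12B, 4-aligned)
24..25  team  (1B, 1-aligned)
25..28  -- padding (3B)
28..32  z  (4B, 4-aligned)
32..84  vx  (52B, 4-aligned)
84..88  vy  (4B, 4-aligned)
88..92  target  (4B, 4-aligned)
92..94  ammo  (2B, 2-aligned)
94..96  -- padding (2B)
96..100  y  (4B, 4-aligned)
sizeof = 100, alignof = 4
— Config2 —
0..52  vx  (52B, 4-aligned)
52..64  score  (12B, 4-aligned)
64..68  x  (4B, 4-aligned)
68..72  id  (4B, 4-aligned)
72..76  z  (4B, 4-aligned)
76..80  vy  (4B, 4-aligned)
80..84  target  (4B, 4-aligned)
84..88  y  (4B, 4-aligned)
88..90  ammo  (2B, 2-aligned)
90..91  state  (1B, 1-aligned)
91..92  team  (1B, 1-aligned)
sizeof = 92, alignof = 4
100 − 92 = 8

8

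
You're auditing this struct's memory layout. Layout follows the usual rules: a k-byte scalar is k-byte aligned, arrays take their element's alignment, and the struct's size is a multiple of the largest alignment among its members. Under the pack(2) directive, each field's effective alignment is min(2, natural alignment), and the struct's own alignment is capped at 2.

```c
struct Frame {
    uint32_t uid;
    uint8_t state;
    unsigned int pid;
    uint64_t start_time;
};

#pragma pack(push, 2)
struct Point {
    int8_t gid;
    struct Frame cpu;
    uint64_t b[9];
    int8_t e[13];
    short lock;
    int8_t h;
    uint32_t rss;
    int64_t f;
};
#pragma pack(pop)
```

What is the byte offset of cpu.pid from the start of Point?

10

Frame: 0..4  uid  (4B, 4-aligned); 4..5  state  (1B, 1-aligned); 5..8  -- padding (3B); 8..12  pid  (4B, 4-aligned); 12..16  -- padding (4B); 16..24  start_time  (8B, 8-aligned); sizeof = 24, alignof = 8
0..1  gid  (1B, 1-aligned)
1..2  -- padding (1B)
2..26  cpu  (24B, 2-aligned)
within Frame: pid at 8
2 + 8 = 10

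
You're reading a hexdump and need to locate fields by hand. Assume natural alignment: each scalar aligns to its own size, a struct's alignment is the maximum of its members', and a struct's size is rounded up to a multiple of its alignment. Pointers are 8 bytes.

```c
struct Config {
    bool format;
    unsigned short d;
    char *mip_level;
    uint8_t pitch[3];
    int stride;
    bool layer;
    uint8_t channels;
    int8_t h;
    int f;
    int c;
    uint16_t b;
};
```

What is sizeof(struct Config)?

40 bytes

0..1  format  (1B, 1-aligned)
1..2  -- padding (1B)
2..4  d  (2B, 2-aligned)
4..8  -- padding (4B)
8..16  mip_level  (8B, 8-aligned)
16..19  pitch  (3B, 1-aligned)
19..20  -- padding (1B)
20..24  stride  (4B, 4-aligned)
24..25  layer  (1B, 1-aligned)
25..26  channels  (1B, 1-aligned)
26..27  h  (1B, 1-aligned)
27..28  -- padding (1B)
28..32  f  (4B, 4-aligned)
32..36  c  (4B, 4-aligned)
36..38  b  (2B, 2-aligned)
38..40  -- tail padding (2B)
sizeof = 40, alignof = 8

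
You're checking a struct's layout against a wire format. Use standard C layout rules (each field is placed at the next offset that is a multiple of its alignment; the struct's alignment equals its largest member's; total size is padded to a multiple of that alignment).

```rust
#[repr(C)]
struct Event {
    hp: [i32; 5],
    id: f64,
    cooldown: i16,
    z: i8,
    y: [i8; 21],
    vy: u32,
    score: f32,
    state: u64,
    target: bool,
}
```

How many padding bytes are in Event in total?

0..20  hp  (20B, 4-aligned)
20..24  -- padding (4B)
24..32  id  (8B, 8-aligned)
32..34  cooldown  (2B, 2-aligned)
34..35  z  (1B, 1-aligned)
35..56  y  (21B, 1-aligned)
56..60  vy  (4B, 4-aligned)
60..64  score  (4B, 4-aligned)
64..72  state  (8B, 8-aligned)
72..73  target  (1B, 1-aligned)
73..80  -- tail padding (7B)
sizeof = 80, alignof = 8
data bytes 69, size 80 → padding 11

11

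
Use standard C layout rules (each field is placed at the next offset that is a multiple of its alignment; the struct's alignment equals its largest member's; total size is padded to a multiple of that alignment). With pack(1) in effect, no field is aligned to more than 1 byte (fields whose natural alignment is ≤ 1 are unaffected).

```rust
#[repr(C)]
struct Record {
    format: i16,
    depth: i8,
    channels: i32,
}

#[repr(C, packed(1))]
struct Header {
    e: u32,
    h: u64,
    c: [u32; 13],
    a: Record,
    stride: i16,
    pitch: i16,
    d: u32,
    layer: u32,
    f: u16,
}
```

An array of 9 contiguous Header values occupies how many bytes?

774

Record: format at 0 (size 2, align 2) → ends 2; depth at 2 (size 1, align 1) → ends 3; pad 1 to align 4 for channels; channels at 4 (size 4, align 4) → ends 8; total 8 bytes, alignment 4
e at 0 (size 4, align 1) → ends 4
h at 4 (size 8, align 1) → ends 12
c at 12 (size 52, align 1) → ends 64
a at 64 (size 8, align 1) → ends 72
stride at 72 (size 2, align 1) → ends 74
pitch at 74 (size 2, align 1) → ends 76
d at 76 (size 4, align 1) → ends 80
layer at 80 (size 4, align 1) → ends 84
f at 84 (size 2, align 1) → ends 86
total 86 bytes, alignment 1
array of 9: 9 × 86 = 774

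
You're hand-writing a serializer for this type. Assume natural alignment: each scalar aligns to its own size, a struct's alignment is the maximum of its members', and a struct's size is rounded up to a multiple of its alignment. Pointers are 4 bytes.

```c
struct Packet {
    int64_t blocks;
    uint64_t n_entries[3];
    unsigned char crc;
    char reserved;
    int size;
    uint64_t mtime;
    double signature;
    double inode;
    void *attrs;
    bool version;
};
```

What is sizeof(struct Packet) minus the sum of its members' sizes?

5

@0: blocks [8B, align 8] → 8
@8: n_entries [24B, align 8] → 32
@32: crc [1B, align 1] → 33
@33: reserved [1B, align 1] → 34
+2 pad (align 4)
@36: size [4B, align 4] → 40
@40: mtime [8B, align 8] → 48
@48: signature [8B, align 8] → 56
@56: inode [8B, align 8] → 64
@64: attrs [4B, align 4] → 68
@68: version [1B, align 1] → 69
+3 tail pad (align 8)
size 72, align 8
data bytes 67, size 72 → padding 5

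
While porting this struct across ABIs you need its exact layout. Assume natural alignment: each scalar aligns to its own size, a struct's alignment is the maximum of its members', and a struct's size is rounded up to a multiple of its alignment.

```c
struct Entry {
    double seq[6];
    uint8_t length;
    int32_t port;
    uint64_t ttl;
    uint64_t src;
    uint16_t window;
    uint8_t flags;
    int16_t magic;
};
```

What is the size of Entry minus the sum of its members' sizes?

seq at 0 (size 48, align 8) → ends 48
length at 48 (size 1, align 1) → ends 49
pad 3 to align 4 for port
port at 52 (size 4, align 4) → ends 56
ttl at 56 (size 8, align 8) → ends 64
src at 64 (size 8, align 8) → ends 72
window at 72 (size 2, align 2) → ends 74
flags at 74 (size 1, align 1) → ends 75
pad 1 to align 2 for magic
magic at 76 (size 2, align 2) → ends 78
tail pad 2 to reach multiple of 8
total 80 bytes, alignment 8
data bytes 74, size 80 → padding 6

6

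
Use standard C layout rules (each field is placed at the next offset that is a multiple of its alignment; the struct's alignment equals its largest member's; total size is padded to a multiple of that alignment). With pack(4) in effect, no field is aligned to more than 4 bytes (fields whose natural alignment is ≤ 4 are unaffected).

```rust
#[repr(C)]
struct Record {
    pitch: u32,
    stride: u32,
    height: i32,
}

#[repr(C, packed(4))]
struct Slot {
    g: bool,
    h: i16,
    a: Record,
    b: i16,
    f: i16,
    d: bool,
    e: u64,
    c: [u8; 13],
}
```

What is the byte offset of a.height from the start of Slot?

12

Record: pitch at 0 (size 4, align 4) → ends 4; stride at 4 (size 4, align 4) → ends 8; height at 8 (size 4, align 4) → ends 12; total 12 bytes, alignment 4
g at 0 (size 1, align 1) → ends 1
pad 1 to align 2 for h
h at 2 (size 2, align 2) → ends 4
a at 4 (size 12, align 4) → ends 16
within Record: height at 8
4 + 8 = 12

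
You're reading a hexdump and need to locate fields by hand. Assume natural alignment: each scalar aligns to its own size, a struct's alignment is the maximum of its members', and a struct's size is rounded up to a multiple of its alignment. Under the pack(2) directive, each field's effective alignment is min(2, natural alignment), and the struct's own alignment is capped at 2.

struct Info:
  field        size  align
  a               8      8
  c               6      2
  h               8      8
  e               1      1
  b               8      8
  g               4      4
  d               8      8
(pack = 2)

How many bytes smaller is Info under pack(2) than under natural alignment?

natural layout:
  0..8  a  (8B, 8-aligned)
  8..14  c  (6B, 2-aligned)
  14..16  -- padding (2B)
  16..24  h  (8B, 8-aligned)
  24..25  e  (1B, 1-aligned)
  25..32  -- padding (7B)
  32..40  b  (8B, 8-aligned)
  40..44  g  (4B, 4-aligned)
  44..48  -- padding (4B)
  48..56  d  (8B, 8-aligned)
  sizeof = 56, alignof = 8
packed(2) layout:
  0..8  a  (8B, 2-aligned)
  8..14  c  (6B, 2-aligned)
  14..22  h  (8B, 2-aligned)
  22..23  e  (1B, 1-aligned)
  23..24  -- padding (1B)
  24..32  b  (8B, 2-aligned)
  32..36  g  (4B, 2-aligned)
  36..44  d  (8B, 2-aligned)
  sizeof = 44, alignof = 2
56 − 44 = 12

12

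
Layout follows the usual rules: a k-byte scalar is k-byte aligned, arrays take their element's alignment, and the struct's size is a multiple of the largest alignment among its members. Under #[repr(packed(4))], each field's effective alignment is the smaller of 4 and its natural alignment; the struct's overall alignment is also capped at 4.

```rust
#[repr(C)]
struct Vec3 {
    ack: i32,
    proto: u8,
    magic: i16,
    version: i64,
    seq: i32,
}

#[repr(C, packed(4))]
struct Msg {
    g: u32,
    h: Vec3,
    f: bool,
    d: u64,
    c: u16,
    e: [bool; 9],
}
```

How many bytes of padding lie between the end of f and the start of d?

3

Vec3: 0..4  ack  (4B, 4-aligned); 4..5  proto  (1B, 1-aligned); 5..6  -- padding (1B); 6..8  magic  (2B, 2-aligned); 8..16  version  (8B, 8-aligned); 16..20  seq  (4B, 4-aligned); 20..24  -- tail padding (4B); sizeof = 24, alignof = 8
0..4  g  (4B, 4-aligned)
4..28  h  (24B, 4-aligned)
28..29  f  (1B, 1-aligned)
29..32  -- padding (3B)
32..40  d  (8B, 4-aligned)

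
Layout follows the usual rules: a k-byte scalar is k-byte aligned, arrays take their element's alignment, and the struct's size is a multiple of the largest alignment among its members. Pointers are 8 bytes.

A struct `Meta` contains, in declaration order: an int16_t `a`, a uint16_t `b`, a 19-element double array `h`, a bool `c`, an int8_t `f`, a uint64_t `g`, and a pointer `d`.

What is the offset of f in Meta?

161

0..2  a  (2B, 2-aligned)
2..4  b  (2B, 2-aligned)
4..8  -- padding (4B)
8..160  h  (152B, 8-aligned)
160..161  c  (1B, 1-aligned)
161..162  f  (1B, 1-aligned)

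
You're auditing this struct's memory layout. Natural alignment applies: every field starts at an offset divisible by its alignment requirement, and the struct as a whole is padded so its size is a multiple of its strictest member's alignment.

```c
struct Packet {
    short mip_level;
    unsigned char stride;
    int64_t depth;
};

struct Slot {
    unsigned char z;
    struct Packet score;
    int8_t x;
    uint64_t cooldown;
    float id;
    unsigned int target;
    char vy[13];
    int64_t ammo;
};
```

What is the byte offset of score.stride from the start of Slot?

Packet: @0: mip_level [2B, align 2] → 2; @2: stride [1B, align 1] → 3; +5 pad (align 8); @8: depth [8B, align 8] → 16; size 16, align 8
@0: z [1B, align 1] → 1
+7 pad (align 8)
@8: score [16B, align 8] → 24
within Packet: stride at 2
8 + 2 = 10

10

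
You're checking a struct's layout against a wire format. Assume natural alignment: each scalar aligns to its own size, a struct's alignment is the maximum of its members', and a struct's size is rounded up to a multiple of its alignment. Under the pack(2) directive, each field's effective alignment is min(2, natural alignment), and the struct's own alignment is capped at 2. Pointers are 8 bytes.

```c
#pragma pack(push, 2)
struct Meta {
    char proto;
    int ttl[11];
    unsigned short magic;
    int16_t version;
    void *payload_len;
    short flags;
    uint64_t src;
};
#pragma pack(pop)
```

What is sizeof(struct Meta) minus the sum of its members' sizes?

0..1  proto  (1B, 1-aligned)
1..2  -- padding (1B)
2..46  ttl  (44B, 2-aligned)
46..48  magic  (2B, 2-aligned)
48..50  version  (2B, 2-aligned)
50..58  payload_len  (8B, 2-aligned)
58..60  flags  (2B, 2-aligned)
60..68  src  (8B, 2-aligned)
sizeof = 68, alignof = 2
data bytes 67, size 68 → padding 1

1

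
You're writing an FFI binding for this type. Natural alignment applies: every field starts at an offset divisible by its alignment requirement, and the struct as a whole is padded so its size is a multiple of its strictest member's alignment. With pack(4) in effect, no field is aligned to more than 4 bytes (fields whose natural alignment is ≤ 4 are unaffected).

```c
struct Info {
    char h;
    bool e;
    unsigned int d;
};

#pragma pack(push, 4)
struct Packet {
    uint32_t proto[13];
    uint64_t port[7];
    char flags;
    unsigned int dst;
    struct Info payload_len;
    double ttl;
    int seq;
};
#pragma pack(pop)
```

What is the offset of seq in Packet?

132

Info: @0: h [1B, align 1] → 1; @1: e [1B, align 1] → 2; +2 pad (align 4); @4: d [4B, align 4] → 8; size 8, align 4
@0: proto [52B, align 4] → 52
@52: port [56B, align 4] → 108
@108: flags [1B, align 1] → 109
+3 pad (align 4)
@112: dst [4B, align 4] → 116
@116: payload_len [8B, align 4] → 124
@124: ttl [8B, align 4] → 132
@132: seq [4B, align 4] → 136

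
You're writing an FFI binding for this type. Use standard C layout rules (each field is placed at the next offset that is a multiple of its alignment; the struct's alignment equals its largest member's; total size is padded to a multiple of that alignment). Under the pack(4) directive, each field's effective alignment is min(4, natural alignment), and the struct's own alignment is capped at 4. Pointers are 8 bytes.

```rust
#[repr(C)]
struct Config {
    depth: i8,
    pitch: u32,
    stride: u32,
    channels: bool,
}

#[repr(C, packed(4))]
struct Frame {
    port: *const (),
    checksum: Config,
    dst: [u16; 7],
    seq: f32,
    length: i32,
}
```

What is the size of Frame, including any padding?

Config: 0..1  depth  (1B, 1-aligned); 1..4  -- padding (3B); 4..8  pitch  (4B, 4-aligned); 8..12  stride  (4B, 4-aligned); 12..13  channels  (1B, 1-aligned); 13..16  -- tail padding (3B); sizeof = 16, alignof = 4
0..8  port  (8B, 4-aligned)
8..24  checksum  (16B, 4-aligned)
24..38  dst  (14B, 2-aligned)
38..40  -- padding (2B)
40..44  seq  (4B, 4-aligned)
44..48  length  (4B, 4-aligned)
sizeof = 48, alignof = 4

48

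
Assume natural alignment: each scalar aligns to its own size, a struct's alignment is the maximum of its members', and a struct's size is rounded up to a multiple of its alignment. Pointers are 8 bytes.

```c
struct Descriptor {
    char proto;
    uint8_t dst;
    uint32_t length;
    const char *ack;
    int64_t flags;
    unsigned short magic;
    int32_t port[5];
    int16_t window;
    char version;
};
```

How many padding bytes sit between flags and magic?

proto at 0 (size 1, align 1) → ends 1
dst at 1 (size 1, align 1) → ends 2
pad 2 to align 4 for length
length at 4 (size 4, align 4) → ends 8
ack at 8 (size 8, align 8) → ends 16
flags at 16 (size 8, align 8) → ends 24
magic at 24 (size 2, align 2) → ends 26

0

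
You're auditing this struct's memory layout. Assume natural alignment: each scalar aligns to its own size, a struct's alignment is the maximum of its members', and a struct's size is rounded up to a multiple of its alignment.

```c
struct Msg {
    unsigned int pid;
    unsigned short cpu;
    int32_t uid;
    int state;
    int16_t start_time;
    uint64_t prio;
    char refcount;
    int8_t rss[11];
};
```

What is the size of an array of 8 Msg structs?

384

0..4  pid  (4B, 4-aligned)
4..6  cpu  (2B, 2-aligned)
6..8  -- padding (2B)
8..12  uid  (4B, 4-aligned)
12..16  state  (4B, 4-aligned)
16..18  start_time  (2B, 2-aligned)
18..24  -- padding (6B)
24..32  prio  (8B, 8-aligned)
32..33  refcount  (1B, 1-aligned)
33..44  rss  (11B, 1-aligned)
44..48  -- tail padding (4B)
sizeof = 48, alignof = 8
array of 8: 8 × 48 = 384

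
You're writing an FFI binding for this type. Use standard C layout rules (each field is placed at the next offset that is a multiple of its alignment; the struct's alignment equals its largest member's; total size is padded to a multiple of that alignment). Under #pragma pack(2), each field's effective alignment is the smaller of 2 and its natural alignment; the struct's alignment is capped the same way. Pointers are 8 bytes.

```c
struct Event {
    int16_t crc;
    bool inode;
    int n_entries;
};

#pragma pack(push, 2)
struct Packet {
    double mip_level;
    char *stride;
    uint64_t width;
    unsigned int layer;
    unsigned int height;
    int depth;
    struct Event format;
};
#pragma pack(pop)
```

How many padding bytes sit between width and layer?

0

Event: crc at 0 (size 2, align 2) → ends 2; inode at 2 (size 1, align 1) → ends 3; pad 1 to align 4 for n_entries; n_entries at 4 (size 4, align 4) → ends 8; total 8 bytes, alignment 4
mip_level at 0 (size 8, align 2) → ends 8
stride at 8 (size 8, align 2) → ends 16
width at 16 (size 8, align 2) → ends 24
layer at 24 (size 4, align 2) → ends 28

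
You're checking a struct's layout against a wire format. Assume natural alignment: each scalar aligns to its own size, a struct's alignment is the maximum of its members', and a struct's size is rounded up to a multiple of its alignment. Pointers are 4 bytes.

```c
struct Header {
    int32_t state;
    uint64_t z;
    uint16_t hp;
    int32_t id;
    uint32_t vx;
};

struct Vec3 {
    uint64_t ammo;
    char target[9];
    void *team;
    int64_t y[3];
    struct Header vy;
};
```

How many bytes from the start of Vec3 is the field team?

Header: 0..4  state  (4B, 4-aligned); 4..8  -- padding (4B); 8..16  z  (8B, 8-aligned); 16..18  hp  (2B, 2-aligned); 18..20  -- padding (2B); 20..24  id  (4B, 4-aligned); 24..28  vx  (4B, 4-aligned); 28..32  -- tail padding (4B); sizeof = 32, alignof = 8
0..8  ammo  (8B, 8-aligned)
8..17  target  (9B, 1-aligned)
17..20  -- padding (3B)
20..24  team  (4B, 4-aligned)

20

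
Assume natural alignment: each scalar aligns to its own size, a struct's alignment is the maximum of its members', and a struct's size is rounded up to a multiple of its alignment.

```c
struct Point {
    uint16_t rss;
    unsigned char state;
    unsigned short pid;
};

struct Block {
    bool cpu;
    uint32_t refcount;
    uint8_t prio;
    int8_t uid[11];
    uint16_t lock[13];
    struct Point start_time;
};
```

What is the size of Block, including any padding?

52

Point: rss at 0 (size 2, align 2) → ends 2; state at 2 (size 1, align 1) → ends 3; pad 1 to align 2 for pid; pid at 4 (size 2, align 2) → ends 6; total 6 bytes, alignment 2
cpu at 0 (size 1, align 1) → ends 1
pad 3 to align 4 for refcount
refcount at 4 (size 4, align 4) → ends 8
prio at 8 (size 1, align 1) → ends 9
uid at 9 (size 11, align 1) → ends 20
lock at 20 (size 26, align 2) → ends 46
start_time at 46 (size 6, align 2) → ends 52
total 52 bytes, alignment 4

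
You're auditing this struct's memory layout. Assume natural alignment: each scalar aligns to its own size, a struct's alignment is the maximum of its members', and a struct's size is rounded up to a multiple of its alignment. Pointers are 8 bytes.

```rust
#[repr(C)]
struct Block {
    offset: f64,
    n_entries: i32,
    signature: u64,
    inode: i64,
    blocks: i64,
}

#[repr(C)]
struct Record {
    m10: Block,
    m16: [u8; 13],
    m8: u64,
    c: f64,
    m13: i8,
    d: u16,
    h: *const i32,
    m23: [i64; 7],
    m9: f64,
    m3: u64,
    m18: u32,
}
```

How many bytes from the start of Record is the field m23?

88

Block: offset at 0 (size 8, align 8) → ends 8; n_entries at 8 (size 4, align 4) → ends 12; pad 4 to align 8 for signature; signature at 16 (size 8, align 8) → ends 24; inode at 24 (size 8, align 8) → ends 32; blocks at 32 (size 8, align 8) → ends 40; total 40 bytes, alignment 8
m10 at 0 (size 40, align 8) → ends 40
m16 at 40 (size 13, align 1) → ends 53
pad 3 to align 8 for m8
m8 at 56 (size 8, align 8) → ends 64
c at 64 (size 8, align 8) → ends 72
m13 at 72 (size 1, align 1) → ends 73
pad 1 to align 2 for d
d at 74 (size 2, align 2) → ends 76
pad 4 to align 8 for h
h at 80 (size 8, align 8) → ends 88
m23 at 88 (size 56, align 8) → ends 144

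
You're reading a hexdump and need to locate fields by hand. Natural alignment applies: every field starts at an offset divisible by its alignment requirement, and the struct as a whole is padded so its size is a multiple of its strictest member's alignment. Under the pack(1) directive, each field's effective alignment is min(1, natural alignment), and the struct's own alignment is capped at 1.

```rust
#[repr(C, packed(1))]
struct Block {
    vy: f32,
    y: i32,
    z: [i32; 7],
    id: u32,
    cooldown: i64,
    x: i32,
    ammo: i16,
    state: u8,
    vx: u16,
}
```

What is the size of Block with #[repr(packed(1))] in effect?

@0: vy [4B, align 1] → 4
@4: y [4B, align 1] → 8
@8: z [28B, align 1] → 36
@36: id [4B, align 1] → 40
@40: cooldown [8B, align 1] → 48
@48: x [4B, align 1] → 52
@52: ammo [2B, align 1] → 54
@54: state [1B, align 1] → 55
@55: vx [2B, align 1] → 57
size 57, align 1

57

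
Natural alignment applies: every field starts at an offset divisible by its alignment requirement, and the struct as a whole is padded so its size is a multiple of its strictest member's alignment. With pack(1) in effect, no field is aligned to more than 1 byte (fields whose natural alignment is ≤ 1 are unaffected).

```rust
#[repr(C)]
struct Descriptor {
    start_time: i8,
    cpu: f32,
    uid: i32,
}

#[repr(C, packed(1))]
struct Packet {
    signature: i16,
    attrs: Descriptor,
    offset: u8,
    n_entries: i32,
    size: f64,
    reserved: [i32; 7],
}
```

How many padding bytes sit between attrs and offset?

Descriptor: @0: start_time [1B, align 1] → 1; +3 pad (align 4); @4: cpu [4B, align 4] → 8; @8: uid [4B, align 4] → 12; size 12, align 4
@0: signature [2B, align 1] → 2
@2: attrs [12B, align 1] → 14
@14: offset [1B, align 1] → 15

0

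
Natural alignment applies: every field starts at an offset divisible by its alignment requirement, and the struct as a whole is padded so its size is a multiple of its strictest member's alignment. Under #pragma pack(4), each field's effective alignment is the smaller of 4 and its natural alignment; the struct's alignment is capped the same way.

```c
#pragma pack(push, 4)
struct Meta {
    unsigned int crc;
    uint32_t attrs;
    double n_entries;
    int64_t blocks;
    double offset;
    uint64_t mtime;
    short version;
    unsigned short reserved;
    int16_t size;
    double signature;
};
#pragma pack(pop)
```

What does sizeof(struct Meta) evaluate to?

crc at 0 (size 4, align 4) → ends 4
attrs at 4 (size 4, align 4) → ends 8
n_entries at 8 (size 8, align 4) → ends 16
blocks at 16 (size 8, align 4) → ends 24
offset at 24 (size 8, align 4) → ends 32
mtime at 32 (size 8, align 4) → ends 40
version at 40 (size 2, align 2) → ends 42
reserved at 42 (size 2, align 2) → ends 44
size at 44 (size 2, align 2) → ends 46
pad 2 to align 4 for signature
signature at 48 (size 8, align 4) → ends 56
total 56 bytes, alignment 4

56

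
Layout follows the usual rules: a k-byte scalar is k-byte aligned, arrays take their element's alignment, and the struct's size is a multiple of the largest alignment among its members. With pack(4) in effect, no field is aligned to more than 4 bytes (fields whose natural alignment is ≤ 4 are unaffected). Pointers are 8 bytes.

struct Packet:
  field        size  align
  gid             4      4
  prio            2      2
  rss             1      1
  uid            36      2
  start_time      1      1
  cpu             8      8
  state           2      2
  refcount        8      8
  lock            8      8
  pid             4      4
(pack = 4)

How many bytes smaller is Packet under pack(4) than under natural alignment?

8

natural layout:
  @0: gid [4B, align 4] → 4
  @4: prio [2B, align 2] → 6
  @6: rss [1B, align 1] → 7
  +1 pad (align 2)
  @8: uid [36B, align 2] → 44
  @44: start_time [1B, align 1] → 45
  +3 pad (align 8)
  @48: cpu [8B, align 8] → 56
  @56: state [2B, align 2] → 58
  +6 pad (align 8)
  @64: refcount [8B, align 8] → 72
  @72: lock [8B, align 8] → 80
  @80: pid [4B, align 4] → 84
  +4 tail pad (align 8)
  size 88, align 8
packed(4) layout:
  @0: gid [4B, align 4] → 4
  @4: prio [2B, align 2] → 6
  @6: rss [1B, align 1] → 7
  +1 pad (align 2)
  @8: uid [36B, align 2] → 44
  @44: start_time [1B, align 1] → 45
  +3 pad (align 4)
  @48: cpu [8B, align 4] → 56
  @56: state [2B, align 2] → 58
  +2 pad (align 4)
  @60: refcount [8B, align 4] → 68
  @68: lock [8B, align 4] → 76
  @76: pid [4B, align 4] → 80
  size 80, align 4
88 − 80 = 8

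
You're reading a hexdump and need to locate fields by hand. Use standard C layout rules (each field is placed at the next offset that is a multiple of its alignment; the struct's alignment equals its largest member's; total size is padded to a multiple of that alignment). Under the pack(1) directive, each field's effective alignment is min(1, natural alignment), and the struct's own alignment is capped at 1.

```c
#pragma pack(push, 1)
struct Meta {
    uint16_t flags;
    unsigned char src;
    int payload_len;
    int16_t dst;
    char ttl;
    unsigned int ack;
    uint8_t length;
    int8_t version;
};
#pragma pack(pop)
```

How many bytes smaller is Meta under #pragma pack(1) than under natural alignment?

4

natural layout:
  flags at 0 (size 2, align 2) → ends 2
  src at 2 (size 1, align 1) → ends 3
  pad 1 to align 4 for payload_len
  payload_len at 4 (size 4, align 4) → ends 8
  dst at 8 (size 2, align 2) → ends 10
  ttl at 10 (size 1, align 1) → ends 11
  pad 1 to align 4 for ack
  ack at 12 (size 4, align 4) → ends 16
  length at 16 (size 1, align 1) → ends 17
  version at 17 (size 1, align 1) → ends 18
  tail pad 2 to reach multiple of 4
  total 20 bytes, alignment 4
packed(1) layout:
  flags at 0 (size 2, align 1) → ends 2
  src at 2 (size 1, align 1) → ends 3
  payload_len at 3 (size 4, align 1) → ends 7
  dst at 7 (size 2, align 1) → ends 9
  ttl at 9 (size 1, align 1) → ends 10
  ack at 10 (size 4, align 1) → ends 14
  length at 14 (size 1, align 1) → ends 15
  version at 15 (size 1, align 1) → ends 16
  total 16 bytes, alignment 1
20 − 16 = 4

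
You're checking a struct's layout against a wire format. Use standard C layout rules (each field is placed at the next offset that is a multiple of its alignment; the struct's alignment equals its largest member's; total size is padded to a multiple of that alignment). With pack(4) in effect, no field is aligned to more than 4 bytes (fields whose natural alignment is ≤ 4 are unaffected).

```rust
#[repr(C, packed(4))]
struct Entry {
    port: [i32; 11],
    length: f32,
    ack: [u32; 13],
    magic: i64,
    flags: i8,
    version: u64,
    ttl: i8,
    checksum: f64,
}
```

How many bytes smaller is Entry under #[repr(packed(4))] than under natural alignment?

natural layout:
  0..44  port  (44B, 4-aligned)
  44..48  length  (4B, 4-aligned)
  48..100  ack  (52B, 4-aligned)
  100..104  -- padding (4B)
  104..112  magic  (8B, 8-aligned)
  112..113  flags  (1B, 1-aligned)
  113..120  -- padding (7B)
  120..128  version  (8B, 8-aligned)
  128..129  ttl  (1B, 1-aligned)
  129..136  -- padding (7B)
  136..144  checksum  (8B, 8-aligned)
  sizeof = 144, alignof = 8
packed(4) layout:
  0..44  port  (44B, 4-aligned)
  44..48  length  (4B, 4-aligned)
  48..100  ack  (52B, 4-aligned)
  100..108  magic  (8B, 4-aligned)
  108..109  flags  (1B, 1-aligned)
  109..112  -- padding (3B)
  112..120  version  (8B, 4-aligned)
  120..121  ttl  (1B, 1-aligned)
  121..124  -- padding (3B)
  124..132  checksum  (8B, 4-aligned)
  sizeof = 132, alignof = 4
144 − 132 = 12

12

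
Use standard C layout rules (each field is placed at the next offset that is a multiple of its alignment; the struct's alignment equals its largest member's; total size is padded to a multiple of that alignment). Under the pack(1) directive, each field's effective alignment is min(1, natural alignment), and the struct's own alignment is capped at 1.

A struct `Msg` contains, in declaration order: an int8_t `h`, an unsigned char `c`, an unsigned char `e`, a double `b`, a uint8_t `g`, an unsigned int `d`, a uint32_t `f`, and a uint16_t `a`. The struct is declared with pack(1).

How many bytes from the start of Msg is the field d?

12

0..1  h  (1B, 1-aligned)
1..2  c  (1B, 1-aligned)
2..3  e  (1B, 1-aligned)
3..11  b  (8B, 1-aligned)
11..12  g  (1B, 1-aligned)
12..16  d  (4B, 1-aligned)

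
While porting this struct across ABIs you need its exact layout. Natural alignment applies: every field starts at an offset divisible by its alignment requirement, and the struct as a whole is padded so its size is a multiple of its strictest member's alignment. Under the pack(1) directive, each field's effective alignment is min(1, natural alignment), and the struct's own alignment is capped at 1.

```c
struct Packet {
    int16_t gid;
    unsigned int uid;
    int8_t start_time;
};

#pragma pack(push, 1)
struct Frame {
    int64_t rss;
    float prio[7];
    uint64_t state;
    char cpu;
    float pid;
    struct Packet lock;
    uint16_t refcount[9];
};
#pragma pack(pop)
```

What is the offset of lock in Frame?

49

Packet: 0..2  gid  (2B, 2-aligned); 2..4  -- padding (2B); 4..8  uid  (4B, 4-aligned); 8..9  start_time  (1B, 1-aligned); 9..12  -- tail padding (3B); sizeof = 12, alignof = 4
0..8  rss  (8B, 1-aligned)
8..36  prio  (28B, 1-aligned)
36..44  state  (8B, 1-aligned)
44..45  cpu  (1B, 1-aligned)
45..49  pid  (4B, 1-aligned)
49..61  lock  (12B, 1-aligned)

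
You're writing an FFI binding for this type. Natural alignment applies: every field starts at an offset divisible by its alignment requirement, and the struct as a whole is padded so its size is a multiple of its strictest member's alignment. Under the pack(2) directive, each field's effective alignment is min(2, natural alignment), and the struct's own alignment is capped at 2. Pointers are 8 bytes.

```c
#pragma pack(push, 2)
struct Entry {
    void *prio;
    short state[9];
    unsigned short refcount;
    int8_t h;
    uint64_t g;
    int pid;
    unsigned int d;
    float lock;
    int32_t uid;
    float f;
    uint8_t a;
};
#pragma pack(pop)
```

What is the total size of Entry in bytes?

60 bytes

@0: prio [8B, align 2] → 8
@8: state [18B, align 2] → 26
@26: refcount [2B, align 2] → 28
@28: h [1B, align 1] → 29
+1 pad (align 2)
@30: g [8B, align 2] → 38
@38: pid [4B, align 2] → 42
@42: d [4B, align 2] → 46
@46: lock [4B, align 2] → 50
@50: uid [4B, align 2] → 54
@54: f [4B, align 2] → 58
@58: a [1B, align 1] → 59
+1 tail pad (align 2)
size 60, align 2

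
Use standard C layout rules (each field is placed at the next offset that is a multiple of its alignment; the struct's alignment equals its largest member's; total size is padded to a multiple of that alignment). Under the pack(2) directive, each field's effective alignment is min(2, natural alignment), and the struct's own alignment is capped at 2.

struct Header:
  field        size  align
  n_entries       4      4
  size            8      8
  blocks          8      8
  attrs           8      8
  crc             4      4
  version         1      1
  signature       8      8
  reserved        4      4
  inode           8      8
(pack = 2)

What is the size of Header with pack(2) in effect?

54

n_entries at 0 (size 4, align 2) → ends 4
size at 4 (size 8, align 2) → ends 12
blocks at 12 (size 8, align 2) → ends 20
attrs at 20 (size 8, align 2) → ends 28
crc at 28 (size 4, align 2) → ends 32
version at 32 (size 1, align 1) → ends 33
pad 1 to align 2 for signature
signature at 34 (size 8, align 2) → ends 42
reserved at 42 (size 4, align 2) → ends 46
inode at 46 (size 8, align 2) → ends 54
total 54 bytes, alignment 2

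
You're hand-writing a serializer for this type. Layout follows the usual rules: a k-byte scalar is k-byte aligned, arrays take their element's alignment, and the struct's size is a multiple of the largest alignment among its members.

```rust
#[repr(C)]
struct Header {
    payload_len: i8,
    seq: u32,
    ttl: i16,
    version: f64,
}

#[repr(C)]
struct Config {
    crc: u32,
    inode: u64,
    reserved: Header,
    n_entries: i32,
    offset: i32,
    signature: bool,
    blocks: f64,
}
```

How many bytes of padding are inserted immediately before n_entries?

Header: payload_len at 0 (size 1, align 1) → ends 1; pad 3 to align 4 for seq; seq at 4 (size 4, align 4) → ends 8; ttl at 8 (size 2, align 2) → ends 10; pad 6 to align 8 for version; version at 16 (size 8, align 8) → ends 24; total 24 bytes, alignment 8
crc at 0 (size 4, align 4) → ends 4
pad 4 to align 8 for inode
inode at 8 (size 8, align 8) → ends 16
reserved at 16 (size 24, align 8) → ends 40
n_entries at 40 (size 4, align 4) → ends 44

0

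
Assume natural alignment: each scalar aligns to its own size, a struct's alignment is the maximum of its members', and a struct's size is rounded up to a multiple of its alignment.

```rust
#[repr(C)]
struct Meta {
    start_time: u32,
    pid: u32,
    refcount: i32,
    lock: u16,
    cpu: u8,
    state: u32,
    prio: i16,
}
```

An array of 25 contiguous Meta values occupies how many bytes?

600

@0: start_time [4B, align 4] → 4
@4: pid [4B, align 4] → 8
@8: refcount [4B, align 4] → 12
@12: lock [2B, align 2] → 14
@14: cpu [1B, align 1] → 15
+1 pad (align 4)
@16: state [4B, align 4] → 20
@20: prio [2B, align 2] → 22
+2 tail pad (align 4)
size 24, align 4
array of 25: 25 × 24 = 600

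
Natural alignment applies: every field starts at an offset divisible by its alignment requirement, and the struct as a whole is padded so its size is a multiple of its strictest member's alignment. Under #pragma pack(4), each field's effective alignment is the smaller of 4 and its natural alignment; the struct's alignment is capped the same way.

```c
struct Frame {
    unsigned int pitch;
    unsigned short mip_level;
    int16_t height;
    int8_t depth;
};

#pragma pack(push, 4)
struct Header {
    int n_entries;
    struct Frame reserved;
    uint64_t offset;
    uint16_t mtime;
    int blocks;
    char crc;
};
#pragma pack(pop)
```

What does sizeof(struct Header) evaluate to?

Frame: 0..4  pitch  (4B, 4-aligned); 4..6  mip_level  (2B, 2-aligned); 6..8  height  (2B, 2-aligned); 8..9  depth  (1B, 1-aligned); 9..12  -- tail padding (3B); sizeof = 12, alignof = 4
0..4  n_entries  (4B, 4-aligned)
4..16  reserved  (12B, 4-aligned)
16..24  offset  (8B, 4-aligned)
24..26  mtime  (2B, 2-aligned)
26..28  -- padding (2B)
28..32  blocks  (4B, 4-aligned)
32..33  crc  (1B, 1-aligned)
33..36  -- tail padding (3B)
sizeof = 36, alignof = 4

36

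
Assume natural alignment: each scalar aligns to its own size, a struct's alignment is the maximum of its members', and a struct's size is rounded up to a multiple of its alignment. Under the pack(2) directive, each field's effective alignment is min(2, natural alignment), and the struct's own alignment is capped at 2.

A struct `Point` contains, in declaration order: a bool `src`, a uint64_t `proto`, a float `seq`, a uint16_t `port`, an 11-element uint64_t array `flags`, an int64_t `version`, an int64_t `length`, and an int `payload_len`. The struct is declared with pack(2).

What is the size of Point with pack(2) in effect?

@0: src [1B, align 1] → 1
+1 pad (align 2)
@2: proto [8B, align 2] → 10
@10: seq [4B, align 2] → 14
@14: port [2B, align 2] → 16
@16: flags [88B, align 2] → 104
@104: version [8B, align 2] → 112
@112: length [8B, align 2] → 120
@120: payload_len [4B, align 2] → 124
size 124, align 2

124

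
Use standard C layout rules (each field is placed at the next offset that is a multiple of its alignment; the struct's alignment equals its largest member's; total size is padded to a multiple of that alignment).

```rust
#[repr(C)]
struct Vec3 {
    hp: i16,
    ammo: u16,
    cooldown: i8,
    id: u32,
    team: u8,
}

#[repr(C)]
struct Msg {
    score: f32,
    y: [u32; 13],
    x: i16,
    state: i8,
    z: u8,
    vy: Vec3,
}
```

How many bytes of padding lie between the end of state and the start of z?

0

Vec3: 0..2  hp  (2B, 2-aligned); 2..4  ammo  (2B, 2-aligned); 4..5  cooldown  (1B, 1-aligned); 5..8  -- padding (3B); 8..12  id  (4B, 4-aligned); 12..13  team  (1B, 1-aligned); 13..16  -- tail padding (3B); sizeof = 16, alignof = 4
0..4  score  (4B, 4-aligned)
4..56  y  (52B, 4-aligned)
56..58  x  (2B, 2-aligned)
58..59  state  (1B, 1-aligned)
59..60  z  (1B, 1-aligned)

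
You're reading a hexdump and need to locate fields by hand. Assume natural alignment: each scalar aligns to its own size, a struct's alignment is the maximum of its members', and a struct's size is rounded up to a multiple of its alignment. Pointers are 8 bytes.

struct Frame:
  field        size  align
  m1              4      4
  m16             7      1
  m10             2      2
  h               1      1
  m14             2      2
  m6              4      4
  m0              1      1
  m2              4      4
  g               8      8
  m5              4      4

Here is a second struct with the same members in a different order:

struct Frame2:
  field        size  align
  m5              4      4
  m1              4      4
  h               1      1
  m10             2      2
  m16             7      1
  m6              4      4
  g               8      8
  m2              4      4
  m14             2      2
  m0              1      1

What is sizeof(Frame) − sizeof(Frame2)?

8

@0: m1 [4B, align 4] → 4
@4: m16 [7B, align 1] → 11
+1 pad (align 2)
@12: m10 [2B, align 2] → 14
@14: h [1B, align 1] → 15
+1 pad (align 2)
@16: m14 [2B, align 2] → 18
+2 pad (align 4)
@20: m6 [4B, align 4] → 24
@24: m0 [1B, align 1] → 25
+3 pad (align 4)
@28: m2 [4B, align 4] → 32
@32: g [8B, align 8] → 40
@40: m5 [4B, align 4] → 44
+4 tail pad (align 8)
size 48, align 8
— Frame2 —
@0: m5 [4B, align 4] → 4
@4: m1 [4B, align 4] → 8
@8: h [1B, align 1] → 9
+1 pad (align 2)
@10: m10 [2B, align 2] → 12
@12: m16 [7B, align 1] → 19
+1 pad (align 4)
@20: m6 [4B, align 4] → 24
@24: g [8B, align 8] → 32
@32: m2 [4B, align 4] → 36
@36: m14 [2B, align 2] → 38
@38: m0 [1B, align 1] → 39
+1 tail pad (align 8)
size 40, align 8
48 − 40 = 8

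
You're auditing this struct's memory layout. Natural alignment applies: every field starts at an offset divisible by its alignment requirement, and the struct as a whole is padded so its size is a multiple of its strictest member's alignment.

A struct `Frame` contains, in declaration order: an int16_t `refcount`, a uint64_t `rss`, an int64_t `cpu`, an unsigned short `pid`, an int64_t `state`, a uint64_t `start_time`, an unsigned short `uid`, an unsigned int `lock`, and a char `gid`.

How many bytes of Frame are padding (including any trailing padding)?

refcount at 0 (size 2, align 2) → ends 2
pad 6 to align 8 for rss
rss at 8 (size 8, align 8) → ends 16
cpu at 16 (size 8, align 8) → ends 24
pid at 24 (size 2, align 2) → ends 26
pad 6 to align 8 for state
state at 32 (size 8, align 8) → ends 40
start_time at 40 (size 8, align 8) → ends 48
uid at 48 (size 2, align 2) → ends 50
pad 2 to align 4 for lock
lock at 52 (size 4, align 4) → ends 56
gid at 56 (size 1, align 1) → ends 57
tail pad 7 to reach multiple of 8
total 64 bytes, alignment 8
data bytes 43, size 64 → padding 21

21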